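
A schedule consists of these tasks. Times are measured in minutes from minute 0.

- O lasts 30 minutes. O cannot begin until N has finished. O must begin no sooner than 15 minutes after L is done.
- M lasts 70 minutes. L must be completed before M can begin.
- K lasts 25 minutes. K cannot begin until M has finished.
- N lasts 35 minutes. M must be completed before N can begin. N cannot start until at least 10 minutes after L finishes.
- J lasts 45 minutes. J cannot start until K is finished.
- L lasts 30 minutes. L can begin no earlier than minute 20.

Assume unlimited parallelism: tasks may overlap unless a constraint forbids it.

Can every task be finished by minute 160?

After its own release at minute 20, L can start at minute 20 and finishes at minute 50.
M waits on L (finishes minute 50), so it starts at minute 50 and finishes at 50 + 70 = minute 120.
N has to wait for M (finishes minute 120); L (finishes minute 50, plus 10-minute gap → minute 60). The latest of these is minute 120, so N runs minute 120 to 120 + 35 = minute 155.
For O: N (finishes minute 155); L (finishes minute 50, plus 15-minute gap → minute 65). Taking the maximum gives a start of minute 155, and it finishes at 155 + 30 = minute 185.
After M (finishes minute 120), K can start at minute 120 and finishes at minute 145.
J waits on K (finishes minute 145), so it starts at minute 145 and finishes at 145 + 45 = minute 190.
The earliest everything can be done is minute 190, which is after the deadline of 160, so it is not possible.

No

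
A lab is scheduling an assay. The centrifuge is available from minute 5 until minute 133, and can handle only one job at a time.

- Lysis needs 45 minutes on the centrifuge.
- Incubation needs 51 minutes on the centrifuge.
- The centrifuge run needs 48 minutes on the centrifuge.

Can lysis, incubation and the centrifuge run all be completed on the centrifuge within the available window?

No

The centrifuge window is 133 − 5 = 128 minutes.
Running back to back, the jobs need 45 + 51 + 48 = 144 minutes on the centrifuge.
Since 144 > 128, they cannot all fit.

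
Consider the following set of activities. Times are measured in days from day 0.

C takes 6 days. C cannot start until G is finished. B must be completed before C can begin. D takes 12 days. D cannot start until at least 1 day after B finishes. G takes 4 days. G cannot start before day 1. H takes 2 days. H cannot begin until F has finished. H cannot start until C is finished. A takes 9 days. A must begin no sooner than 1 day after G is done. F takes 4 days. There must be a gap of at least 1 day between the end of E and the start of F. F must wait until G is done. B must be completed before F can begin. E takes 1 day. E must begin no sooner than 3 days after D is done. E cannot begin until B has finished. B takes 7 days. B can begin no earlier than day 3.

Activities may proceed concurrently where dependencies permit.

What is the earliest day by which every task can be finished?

34

After its own release at day 1, G can start at day 1 and finishes at day 5.
A waits on G (finishes day 5, plus 1-day gap → day 6), so it starts at day 6 and finishes at 6 + 9 = day 15.
After its own release at day 3, B can start at day 3 and finishes at day 10.
D cannot begin until B (finishes day 10, plus 1-day gap → day 11). It runs from day 11 to 11 + 12 = day 23.
E cannot start until D (finishes day 23, plus 3-day gap → day 26); B (finishes day 10). The controlling bound is day 26, so E finishes at 26 + 1 = day 27.
F needs all of E (finishes day 27, plus 1-day gap → day 28); G (finishes day 5); B (finishes day 10). That puts its earliest start at day 28; it finishes at 28 + 4 = day 32.
C has to wait for G (finishes day 5); B (finishes day 10). The latest of these is day 10, so C runs day 10 to 10 + 6 = day 16.
H needs all of F (finishes day 32); C (finishes day 16). That puts its earliest start at day 32; it finishes at 32 + 2 = day 34.
All tasks are finished once the last one completes. Finish times: A at 15, B at 10, C at 16, D at 23, E at 27, F at 32, G at 5, H at 34. The latest is day 34.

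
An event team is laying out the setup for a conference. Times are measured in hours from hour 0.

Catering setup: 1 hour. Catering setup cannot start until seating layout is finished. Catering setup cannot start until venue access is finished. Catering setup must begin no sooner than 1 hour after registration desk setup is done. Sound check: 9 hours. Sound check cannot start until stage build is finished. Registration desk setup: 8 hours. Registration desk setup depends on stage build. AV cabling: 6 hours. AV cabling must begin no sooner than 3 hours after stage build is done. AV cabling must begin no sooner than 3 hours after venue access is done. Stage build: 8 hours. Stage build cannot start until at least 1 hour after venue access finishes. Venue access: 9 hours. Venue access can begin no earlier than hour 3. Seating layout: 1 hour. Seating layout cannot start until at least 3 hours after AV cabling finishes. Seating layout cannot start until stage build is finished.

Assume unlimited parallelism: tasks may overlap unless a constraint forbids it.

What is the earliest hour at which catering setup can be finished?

After its own release at hour 3, venue access can start at hour 3 and finishes at hour 12.
Stage build waits on venue access (finishes hour 12, plus 1-hour gap → hour 13), so it starts at hour 13 and finishes at 13 + 8 = hour 21.
Registration desk setup waits on stage build (finishes hour 21), so it starts at hour 21 and finishes at 21 + 8 = hour 29.
AV cabling needs all of stage build (finishes hour 21, plus 3-hour gap → hour 24); venue access (finishes hour 12, plus 3-hour gap → hour 15). That puts its earliest start at hour 24; it finishes at 24 + 6 = hour 30.
Seating layout has to wait for AV cabling (finishes hour 30, plus 3-hour gap → hour 33); stage build (finishes hour 21). The latest of these is hour 33, so seating layout runs hour 33 to 33 + 1 = hour 34.
Catering setup has to wait for seating layout (finishes hour 34); venue access (finishes hour 12); registration desk setup (finishes hour 29, plus 1-hour gap → hour 30). The latest of these is hour 34, so catering setup runs hour 34 to 34 + 1 = hour 35.

35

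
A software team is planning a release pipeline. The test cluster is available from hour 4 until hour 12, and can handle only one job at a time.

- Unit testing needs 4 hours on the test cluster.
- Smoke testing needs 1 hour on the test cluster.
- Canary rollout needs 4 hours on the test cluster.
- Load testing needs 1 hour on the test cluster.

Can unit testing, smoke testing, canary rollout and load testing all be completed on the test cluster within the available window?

The test cluster window is 12 − 4 = 8 hours.
Running back to back, the jobs need 4 + 1 + 4 + 1 = 10 hours on the test cluster.
Since 10 > 8, they cannot all fit.

No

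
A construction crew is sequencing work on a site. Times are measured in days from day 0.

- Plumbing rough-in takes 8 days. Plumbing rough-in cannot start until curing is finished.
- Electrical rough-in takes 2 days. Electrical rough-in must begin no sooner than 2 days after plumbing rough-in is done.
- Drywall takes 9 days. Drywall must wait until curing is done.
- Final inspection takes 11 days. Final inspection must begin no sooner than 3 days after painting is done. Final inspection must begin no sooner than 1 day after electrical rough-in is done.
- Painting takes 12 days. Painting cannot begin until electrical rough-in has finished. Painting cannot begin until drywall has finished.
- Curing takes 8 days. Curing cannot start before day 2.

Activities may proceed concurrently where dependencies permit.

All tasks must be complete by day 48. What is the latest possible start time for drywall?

Nothing follows final inspection; the deadline of day 48 is its only limit. It must start by 48 − 11 = day 37.
Painting must finish before final inspection (must start by day 37, minus 3-day gap → day 34). With a 12-day duration, painting must start by 34 − 12 = day 22.
Drywall feeds into painting (must start by day 22); so drywall must finish by day 22 and therefore start by day 13.

13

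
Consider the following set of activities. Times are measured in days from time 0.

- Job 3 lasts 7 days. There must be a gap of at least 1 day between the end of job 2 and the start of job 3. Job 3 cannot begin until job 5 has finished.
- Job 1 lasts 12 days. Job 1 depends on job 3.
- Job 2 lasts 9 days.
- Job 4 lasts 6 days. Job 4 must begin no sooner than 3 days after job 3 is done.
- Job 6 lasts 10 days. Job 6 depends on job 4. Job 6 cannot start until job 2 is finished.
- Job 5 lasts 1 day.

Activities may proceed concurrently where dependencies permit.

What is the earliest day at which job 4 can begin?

20

Job 5 can start immediately at day 0; it finishes at day 1.
Job 2 can start immediately at day 0; it finishes at day 9.
Job 3 has to wait for job 2 (finishes day 9, plus 1-day gap → day 10); job 5 (finishes day 1). The latest of these is day 10, so job 3 runs day 10 to 10 + 7 = day 17.
Job 4 waits on job 3 (finishes day 17, plus 3-day gap → day 20), so the earliest it can start is day 20.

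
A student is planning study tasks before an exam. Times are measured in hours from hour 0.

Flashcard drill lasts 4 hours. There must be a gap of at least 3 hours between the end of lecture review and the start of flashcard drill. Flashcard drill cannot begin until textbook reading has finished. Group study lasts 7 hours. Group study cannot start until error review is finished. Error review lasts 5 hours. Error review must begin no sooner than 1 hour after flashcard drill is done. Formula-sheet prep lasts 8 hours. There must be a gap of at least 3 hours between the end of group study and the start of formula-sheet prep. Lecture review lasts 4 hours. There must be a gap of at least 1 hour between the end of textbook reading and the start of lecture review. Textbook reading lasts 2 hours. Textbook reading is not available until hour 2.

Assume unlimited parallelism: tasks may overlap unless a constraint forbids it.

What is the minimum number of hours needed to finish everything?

After its own release at hour 2, textbook reading can start at hour 2 and finishes at hour 4.
After textbook reading (finishes hour 4, plus 1-hour gap → hour 5), lecture review can start at hour 5 and finishes at hour 9.
Flashcard drill has to wait for lecture review (finishes hour 9, plus 3-hour gap → hour 12); textbook reading (finishes hour 4). The latest of these is hour 12, so flashcard drill runs hour 12 to 12 + 4 = hour 16.
Error review cannot begin until flashcard drill (finishes hour 16, plus 1-hour gap → hour 17). It runs from hour 17 to 17 + 5 = hour 22.
Group study waits on error review (finishes hour 22), so it starts at hour 22 and finishes at 22 + 7 = hour 29.
Formula-sheet prep waits on group study (finishes hour 29, plus 3-hour gap → hour 32), so it starts at hour 32 and finishes at 32 + 8 = hour 40.
All tasks are finished once the last one completes. Finish times: Textbook reading at 4, Lecture review at 9, Flashcard drill at 16, Error review at 22, Group study at 29, Formula-sheet prep at 40. The latest is hour 40.

40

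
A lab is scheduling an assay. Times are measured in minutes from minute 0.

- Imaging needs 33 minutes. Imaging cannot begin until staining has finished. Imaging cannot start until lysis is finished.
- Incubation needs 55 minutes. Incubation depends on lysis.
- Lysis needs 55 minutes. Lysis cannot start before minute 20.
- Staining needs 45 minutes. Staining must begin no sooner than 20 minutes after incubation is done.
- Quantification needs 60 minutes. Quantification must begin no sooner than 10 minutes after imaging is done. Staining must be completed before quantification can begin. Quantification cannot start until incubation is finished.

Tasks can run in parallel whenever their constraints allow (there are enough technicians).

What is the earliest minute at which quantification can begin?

238

Lysis waits on its own release at minute 20, so it starts at minute 20 and finishes at 20 + 55 = minute 75.
Incubation cannot begin until lysis (finishes minute 75). It runs from minute 75 to 75 + 55 = minute 130.
Staining waits on incubation (finishes minute 130, plus 20-minute gap → minute 150), so it starts at minute 150 and finishes at 150 + 45 = minute 195.
Imaging needs all of staining (finishes minute 195); lysis (finishes minute 75). That puts its earliest start at minute 195; it finishes at 195 + 33 = minute 228.
Quantification waits on imaging (finishes minute 228, plus 10-minute gap → minute 238); staining (finishes minute 195); incubation (finishes minute 130). The latest of these is minute 238, which is the earliest quantification can start.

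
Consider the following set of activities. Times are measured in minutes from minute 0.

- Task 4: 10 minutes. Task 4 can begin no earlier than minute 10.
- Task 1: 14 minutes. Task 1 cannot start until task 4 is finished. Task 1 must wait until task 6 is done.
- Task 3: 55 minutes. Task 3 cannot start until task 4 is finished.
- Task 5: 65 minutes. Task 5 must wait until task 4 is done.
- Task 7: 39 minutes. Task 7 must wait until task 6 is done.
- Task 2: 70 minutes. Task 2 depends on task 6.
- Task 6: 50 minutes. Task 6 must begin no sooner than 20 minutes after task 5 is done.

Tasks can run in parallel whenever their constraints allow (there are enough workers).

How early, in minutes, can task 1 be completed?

169

Task 4 cannot begin until its own release at minute 10. It runs from minute 10 to 10 + 10 = minute 20.
Task 5 waits on task 4 (finishes minute 20), so it starts at minute 20 and finishes at 20 + 65 = minute 85.
Task 6 waits on task 5 (finishes minute 85, plus 20-minute gap → minute 105), so it starts at minute 105 and finishes at 105 + 50 = minute 155.
Task 1 needs all of task 4 (finishes minute 20); task 6 (finishes minute 155). That puts its earliest start at minute 155; it finishes at 155 + 14 = minute 169.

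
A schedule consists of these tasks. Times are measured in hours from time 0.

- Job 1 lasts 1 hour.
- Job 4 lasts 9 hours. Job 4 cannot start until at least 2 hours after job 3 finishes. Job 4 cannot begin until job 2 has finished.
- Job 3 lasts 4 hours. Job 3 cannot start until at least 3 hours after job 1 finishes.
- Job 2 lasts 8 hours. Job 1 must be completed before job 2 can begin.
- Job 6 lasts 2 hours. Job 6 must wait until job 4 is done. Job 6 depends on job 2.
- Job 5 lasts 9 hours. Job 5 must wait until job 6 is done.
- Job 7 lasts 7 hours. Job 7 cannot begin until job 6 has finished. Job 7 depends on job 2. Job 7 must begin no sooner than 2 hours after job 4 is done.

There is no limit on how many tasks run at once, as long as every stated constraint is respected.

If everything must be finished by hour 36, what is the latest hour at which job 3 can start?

10

Nothing follows job 5; the deadline of hour 36 is its only limit. It must start by 36 − 9 = hour 27.
To finish by hour 36, job 7 (duration 7) must start no later than hour 29.
Job 6 feeds job 5 (must start by hour 27); job 7 (must start by hour 29). Taking the minimum, job 6 must finish by hour 27 and start by 27 − 2 = hour 25.
For job 4: job 6 (must start by hour 25); job 7 (must start by hour 29, minus 2-hour gap → hour 27). The most restrictive is hour 25; with a 9-hour duration, job 4 must start by hour 16.
Job 3 has to be done before job 4 (must start by hour 16, minus 2-hour gap → hour 14). That means finishing by hour 14, i.e. starting by 14 − 4 = hour 10.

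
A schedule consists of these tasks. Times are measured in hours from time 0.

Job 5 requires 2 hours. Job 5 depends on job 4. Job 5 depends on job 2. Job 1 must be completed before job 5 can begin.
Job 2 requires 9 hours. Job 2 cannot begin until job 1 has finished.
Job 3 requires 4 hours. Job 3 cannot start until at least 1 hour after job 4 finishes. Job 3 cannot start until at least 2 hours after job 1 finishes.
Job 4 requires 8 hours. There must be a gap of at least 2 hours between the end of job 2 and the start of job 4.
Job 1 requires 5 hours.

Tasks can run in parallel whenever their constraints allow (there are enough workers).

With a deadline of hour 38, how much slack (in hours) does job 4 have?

9

Nothing blocks job 1, so it runs from hour 0 to hour 5.
After job 1 (finishes hour 5), job 2 can start at hour 5 and finishes at hour 14.
Job 4 cannot begin until job 2 (finishes hour 14, plus 2-hour gap → hour 16). It runs from hour 16 to 16 + 8 = hour 24.

Working backward from the deadline:
To finish by hour 38, job 3 (duration 4) must start no later than hour 34.
To finish by hour 38, job 5 (duration 2) must start no later than hour 36.
For job 4: job 3 (must start by hour 34, minus 1-hour gap → hour 33); job 5 (must start by hour 36). The most restrictive is hour 33; with an 8-hour duration, job 4 must start by hour 25.
So job 4 can start as early as hour 16 and as late as hour 25, giving 25 − 16 = 9 hours of slack.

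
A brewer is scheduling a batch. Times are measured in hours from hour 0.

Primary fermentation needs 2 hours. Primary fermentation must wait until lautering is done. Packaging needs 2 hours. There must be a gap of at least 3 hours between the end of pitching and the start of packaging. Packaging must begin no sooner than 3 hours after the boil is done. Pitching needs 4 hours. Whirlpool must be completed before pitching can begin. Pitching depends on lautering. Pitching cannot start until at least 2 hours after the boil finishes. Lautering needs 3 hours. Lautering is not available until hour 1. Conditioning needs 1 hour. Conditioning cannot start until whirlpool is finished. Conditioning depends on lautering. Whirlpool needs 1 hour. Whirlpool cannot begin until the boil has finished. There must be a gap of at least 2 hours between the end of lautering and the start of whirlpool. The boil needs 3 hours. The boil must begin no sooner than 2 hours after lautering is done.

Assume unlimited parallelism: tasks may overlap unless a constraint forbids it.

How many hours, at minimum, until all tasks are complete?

20

After its own release at hour 1, lautering can start at hour 1 and finishes at hour 4.
Primary fermentation cannot begin until lautering (finishes hour 4). It runs from hour 4 to 4 + 2 = hour 6.
After lautering (finishes hour 4, plus 2-hour gap → hour 6), the boil can start at hour 6 and finishes at hour 9.
Whirlpool needs all of the boil (finishes hour 9); lautering (finishes hour 4, plus 2-hour gap → hour 6). That puts its earliest start at hour 9; it finishes at 9 + 1 = hour 10.
Conditioning needs all of whirlpool (finishes hour 10); lautering (finishes hour 4). That puts its earliest start at hour 10; it finishes at 10 + 1 = hour 11.
Pitching needs all of whirlpool (finishes hour 10); lautering (finishes hour 4); the boil (finishes hour 9, plus 2-hour gap → hour 11). That puts its earliest start at hour 11; it finishes at 11 + 4 = hour 15.
Packaging has to wait for pitching (finishes hour 15, plus 3-hour gap → hour 18); the boil (finishes hour 9, plus 3-hour gap → hour 12). The latest of these is hour 18, so packaging runs hour 18 to 18 + 2 = hour 20.
All tasks are finished once the last one completes. Finish times: Lautering at 4, The boil at 9, Whirlpool at 10, Pitching at 15, Primary fermentation at 6, Conditioning at 11, Packaging at 20. The latest is hour 20.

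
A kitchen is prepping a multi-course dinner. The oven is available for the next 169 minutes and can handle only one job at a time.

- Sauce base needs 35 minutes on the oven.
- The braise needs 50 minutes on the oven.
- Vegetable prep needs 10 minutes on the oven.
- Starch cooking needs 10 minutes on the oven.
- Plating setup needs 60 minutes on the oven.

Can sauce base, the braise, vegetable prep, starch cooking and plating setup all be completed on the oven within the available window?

Running back to back, the jobs need 35 + 50 + 10 + 10 + 60 = 165 minutes on the oven.
Since 165 ≤ 169, they fit within the window.

Yes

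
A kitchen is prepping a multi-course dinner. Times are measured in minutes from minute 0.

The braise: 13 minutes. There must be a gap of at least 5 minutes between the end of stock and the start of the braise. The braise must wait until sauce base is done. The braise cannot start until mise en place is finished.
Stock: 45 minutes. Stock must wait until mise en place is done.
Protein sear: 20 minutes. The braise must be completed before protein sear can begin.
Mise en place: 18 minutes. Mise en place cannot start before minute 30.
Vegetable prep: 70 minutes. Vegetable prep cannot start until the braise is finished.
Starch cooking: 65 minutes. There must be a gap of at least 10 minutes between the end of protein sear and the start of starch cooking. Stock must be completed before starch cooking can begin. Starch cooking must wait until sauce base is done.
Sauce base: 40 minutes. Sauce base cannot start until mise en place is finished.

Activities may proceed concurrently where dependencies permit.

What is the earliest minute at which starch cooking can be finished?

206

Mise en place cannot begin until its own release at minute 30. It runs from minute 30 to 30 + 18 = minute 48.
Sauce base cannot begin until mise en place (finishes minute 48). It runs from minute 48 to 48 + 40 = minute 88.
Stock cannot begin until mise en place (finishes minute 48). It runs from minute 48 to 48 + 45 = minute 93.
The braise needs all of stock (finishes minute 93, plus 5-minute gap → minute 98); sauce base (finishes minute 88); mise en place (finishes minute 48). That puts its earliest start at minute 98; it finishes at 98 + 13 = minute 111.
Protein sear cannot begin until the braise (finishes minute 111). It runs from minute 111 to 111 + 20 = minute 131.
Starch cooking cannot start until protein sear (finishes minute 131, plus 10-minute gap → minute 141); stock (finishes minute 93); sauce base (finishes minute 88). The controlling bound is minute 141, so starch cooking finishes at 141 + 65 = minute 206.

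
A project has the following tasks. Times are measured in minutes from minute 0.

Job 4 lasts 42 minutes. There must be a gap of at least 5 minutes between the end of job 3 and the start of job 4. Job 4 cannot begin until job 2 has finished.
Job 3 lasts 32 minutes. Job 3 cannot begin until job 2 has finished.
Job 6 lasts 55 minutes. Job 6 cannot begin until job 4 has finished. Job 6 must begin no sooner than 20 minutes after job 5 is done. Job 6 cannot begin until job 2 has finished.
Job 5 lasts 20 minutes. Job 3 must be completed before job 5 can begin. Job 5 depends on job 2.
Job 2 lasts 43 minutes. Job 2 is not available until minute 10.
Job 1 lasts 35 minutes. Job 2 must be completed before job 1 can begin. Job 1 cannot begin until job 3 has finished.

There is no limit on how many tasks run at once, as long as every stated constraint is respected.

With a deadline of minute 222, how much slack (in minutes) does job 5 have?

Job 2 cannot begin until its own release at minute 10. It runs from minute 10 to 10 + 43 = minute 53.
Job 3 cannot begin until job 2 (finishes minute 53). It runs from minute 53 to 53 + 32 = minute 85.
For job 5: job 3 (finishes minute 85); job 2 (finishes minute 53). Taking the maximum gives a start of minute 85, and it finishes at 85 + 20 = minute 105.

Working backward from the deadline:
To finish by minute 222, job 6 (duration 55) must start no later than minute 167.
Job 5 has to be done before job 6 (must start by minute 167, minus 20-minute gap → minute 147). That means finishing by minute 147, i.e. starting by 147 − 20 = minute 127.
So job 5 can start as early as minute 85 and as late as minute 127, giving 127 − 85 = 42 minutes of slack.

42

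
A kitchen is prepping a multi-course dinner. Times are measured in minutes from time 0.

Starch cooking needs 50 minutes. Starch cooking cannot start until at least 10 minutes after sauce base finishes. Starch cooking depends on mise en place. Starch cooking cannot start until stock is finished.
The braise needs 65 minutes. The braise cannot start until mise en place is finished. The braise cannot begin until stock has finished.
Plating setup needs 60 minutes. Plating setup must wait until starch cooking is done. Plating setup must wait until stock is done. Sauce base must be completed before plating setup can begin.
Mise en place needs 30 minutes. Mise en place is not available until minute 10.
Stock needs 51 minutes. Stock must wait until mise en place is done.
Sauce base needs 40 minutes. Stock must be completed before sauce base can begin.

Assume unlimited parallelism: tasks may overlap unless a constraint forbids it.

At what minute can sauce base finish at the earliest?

After its own release at minute 10, mise en place can start at minute 10 and finishes at minute 40.
After mise en place (finishes minute 40), stock can start at minute 40 and finishes at minute 91.
After stock (finishes minute 91), sauce base can start at minute 91 and finishes at minute 131.

131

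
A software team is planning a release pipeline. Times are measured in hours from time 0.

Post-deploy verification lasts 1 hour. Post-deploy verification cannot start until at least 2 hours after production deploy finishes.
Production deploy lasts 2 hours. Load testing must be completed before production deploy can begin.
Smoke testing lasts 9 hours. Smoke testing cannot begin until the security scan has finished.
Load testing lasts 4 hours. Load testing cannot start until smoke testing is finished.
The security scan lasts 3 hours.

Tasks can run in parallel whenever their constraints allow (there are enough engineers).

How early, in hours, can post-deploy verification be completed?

The security scan can start immediately at hour 0; it finishes at hour 3.
Smoke testing waits on the security scan (finishes hour 3), so it starts at hour 3 and finishes at 3 + 9 = hour 12.
Load testing waits on smoke testing (finishes hour 12), so it starts at hour 12 and finishes at 12 + 4 = hour 16.
Production deploy waits on load testing (finishes hour 16), so it starts at hour 16 and finishes at 16 + 2 = hour 18.
After production deploy (finishes hour 18, plus 2-hour gap → hour 20), post-deploy verification can start at hour 20 and finishes at hour 21.

21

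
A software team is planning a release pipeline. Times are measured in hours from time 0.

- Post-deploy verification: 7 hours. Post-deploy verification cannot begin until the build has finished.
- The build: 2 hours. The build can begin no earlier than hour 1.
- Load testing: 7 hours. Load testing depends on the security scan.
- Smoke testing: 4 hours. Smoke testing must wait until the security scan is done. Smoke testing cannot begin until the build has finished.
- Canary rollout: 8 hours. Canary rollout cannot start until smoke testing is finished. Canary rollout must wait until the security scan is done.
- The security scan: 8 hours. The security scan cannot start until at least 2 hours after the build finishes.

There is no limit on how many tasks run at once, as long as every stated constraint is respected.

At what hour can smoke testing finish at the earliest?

17

The build cannot begin until its own release at hour 1. It runs from hour 1 to 1 + 2 = hour 3.
The security scan waits on the build (finishes hour 3, plus 2-hour gap → hour 5), so it starts at hour 5 and finishes at 5 + 8 = hour 13.
For smoke testing: the security scan (finishes hour 13); the build (finishes hour 3). Taking the maximum gives a start of hour 13, and it finishes at 13 + 4 = hour 17.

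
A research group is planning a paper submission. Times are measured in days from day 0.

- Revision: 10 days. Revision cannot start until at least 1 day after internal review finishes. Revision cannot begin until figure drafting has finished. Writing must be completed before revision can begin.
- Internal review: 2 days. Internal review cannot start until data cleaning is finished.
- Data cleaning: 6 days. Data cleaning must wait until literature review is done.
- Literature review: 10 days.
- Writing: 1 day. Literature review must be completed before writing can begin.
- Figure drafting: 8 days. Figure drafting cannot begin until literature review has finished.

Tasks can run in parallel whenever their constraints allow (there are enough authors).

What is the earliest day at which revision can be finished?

29

Literature review has no prerequisites, so it starts at day 0 and finishes at day 10.
Writing waits on literature review (finishes day 10), so it starts at day 10 and finishes at 10 + 1 = day 11.
After literature review (finishes day 10), figure drafting can start at day 10 and finishes at day 18.
After literature review (finishes day 10), data cleaning can start at day 10 and finishes at day 16.
Internal review cannot begin until data cleaning (finishes day 16). It runs from day 16 to 16 + 2 = day 18.
Revision needs all of internal review (finishes day 18, plus 1-day gap → day 19); figure drafting (finishes day 18); writing (finishes day 11). That puts its earliest start at day 19; it finishes at 19 + 10 = day 29.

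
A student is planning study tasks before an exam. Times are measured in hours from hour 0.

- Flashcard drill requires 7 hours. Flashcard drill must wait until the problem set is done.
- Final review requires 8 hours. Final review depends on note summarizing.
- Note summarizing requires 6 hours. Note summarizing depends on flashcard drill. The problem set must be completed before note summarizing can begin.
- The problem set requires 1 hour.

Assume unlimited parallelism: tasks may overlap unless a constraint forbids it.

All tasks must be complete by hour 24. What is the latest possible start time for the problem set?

2

Final review must finish by hour 24; it takes 8 hours, so it must start by 24 − 8 = hour 16.
Note summarizing has to be done before final review (must start by hour 16). That means finishing by hour 16, i.e. starting by 16 − 6 = hour 10.
Flashcard drill must finish before note summarizing (must start by hour 10). With a 7-hour duration, flashcard drill must start by 10 − 7 = hour 3.
The problem set must finish in time for flashcard drill (must start by hour 3); note summarizing (must start by hour 10). The tightest is hour 3, so the problem set must start by 3 − 1 = hour 2.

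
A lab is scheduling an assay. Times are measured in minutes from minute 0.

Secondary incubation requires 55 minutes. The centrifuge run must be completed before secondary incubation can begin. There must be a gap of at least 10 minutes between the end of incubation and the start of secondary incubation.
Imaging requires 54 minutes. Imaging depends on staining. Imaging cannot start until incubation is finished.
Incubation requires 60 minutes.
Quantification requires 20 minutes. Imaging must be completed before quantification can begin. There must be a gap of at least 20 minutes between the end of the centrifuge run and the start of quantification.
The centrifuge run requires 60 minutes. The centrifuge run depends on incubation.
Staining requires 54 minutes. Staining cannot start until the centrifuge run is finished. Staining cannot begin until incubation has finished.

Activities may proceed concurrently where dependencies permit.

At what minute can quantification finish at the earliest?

248

Nothing blocks incubation, so it runs from minute 0 to minute 60.
After incubation (finishes minute 60), the centrifuge run can start at minute 60 and finishes at minute 120.
Staining cannot start until the centrifuge run (finishes minute 120); incubation (finishes minute 60). The controlling bound is minute 120, so staining finishes at 120 + 54 = minute 174.
Imaging has to wait for staining (finishes minute 174); incubation (finishes minute 60). The latest of these is minute 174, so imaging runs minute 174 to 174 + 54 = minute 228.
Quantification cannot start until imaging (finishes minute 228); the centrifuge run (finishes minute 120, plus 20-minute gap → minute 140). The controlling bound is minute 228, so quantification finishes at 228 + 20 = minute 248.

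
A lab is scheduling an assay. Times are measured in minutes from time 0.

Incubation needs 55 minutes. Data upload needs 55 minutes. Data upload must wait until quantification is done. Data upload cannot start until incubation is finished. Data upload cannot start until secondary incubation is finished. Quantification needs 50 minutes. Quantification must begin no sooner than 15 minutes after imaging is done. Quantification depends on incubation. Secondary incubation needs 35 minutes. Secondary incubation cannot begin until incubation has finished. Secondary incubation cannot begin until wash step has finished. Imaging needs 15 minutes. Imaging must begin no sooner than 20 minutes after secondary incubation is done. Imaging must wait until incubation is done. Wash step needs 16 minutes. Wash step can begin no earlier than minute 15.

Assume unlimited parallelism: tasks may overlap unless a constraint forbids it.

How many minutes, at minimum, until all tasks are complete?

245

Wash step waits on its own release at minute 15, so it starts at minute 15 and finishes at 15 + 16 = minute 31.
Incubation can start immediately at minute 0; it finishes at minute 55.
Secondary incubation has to wait for incubation (finishes minute 55); wash step (finishes minute 31). The latest of these is minute 55, so secondary incubation runs minute 55 to 55 + 35 = minute 90.
Imaging needs all of secondary incubation (finishes minute 90, plus 20-minute gap → minute 110); incubation (finishes minute 55). That puts its earliest start at minute 110; it finishes at 110 + 15 = minute 125.
Quantification needs all of imaging (finishes minute 125, plus 15-minute gap → minute 140); incubation (finishes minute 55). That puts its earliest start at minute 140; it finishes at 140 + 50 = minute 190.
Data upload needs all of quantification (finishes minute 190); incubation (finishes minute 55); secondary incubation (finishes minute 90). That puts its earliest start at minute 190; it finishes at 190 + 55 = minute 245.
All tasks are finished once the last one completes. Finish times: Incubation at 55, Wash step at 31, Secondary incubation at 90, Imaging at 125, Quantification at 190, Data upload at 245. The latest is minute 245.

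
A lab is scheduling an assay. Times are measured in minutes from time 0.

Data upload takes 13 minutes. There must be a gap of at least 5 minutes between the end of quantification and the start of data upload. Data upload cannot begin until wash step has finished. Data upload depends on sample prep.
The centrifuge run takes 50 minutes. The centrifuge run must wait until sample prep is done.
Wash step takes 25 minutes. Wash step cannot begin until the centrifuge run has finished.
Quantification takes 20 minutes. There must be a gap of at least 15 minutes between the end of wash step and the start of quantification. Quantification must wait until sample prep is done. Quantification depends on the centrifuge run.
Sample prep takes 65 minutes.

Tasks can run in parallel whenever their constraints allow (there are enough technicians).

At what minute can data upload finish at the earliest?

Nothing blocks sample prep, so it runs from minute 0 to minute 65.
The centrifuge run waits on sample prep (finishes minute 65), so it starts at minute 65 and finishes at 65 + 50 = minute 115.
After the centrifuge run (finishes minute 115), wash step can start at minute 115 and finishes at minute 140.
For quantification: wash step (finishes minute 140, plus 15-minute gap → minute 155); sample prep (finishes minute 65); the centrifuge run (finishes minute 115). Taking the maximum gives a start of minute 155, and it finishes at 155 + 20 = minute 175.
Data upload has to wait for quantification (finishes minute 175, plus 5-minute gap → minute 180); wash step (finishes minute 140); sample prep (finishes minute 65). The latest of these is minute 180, so data upload runs minute 180 to 180 + 13 = minute 193.

193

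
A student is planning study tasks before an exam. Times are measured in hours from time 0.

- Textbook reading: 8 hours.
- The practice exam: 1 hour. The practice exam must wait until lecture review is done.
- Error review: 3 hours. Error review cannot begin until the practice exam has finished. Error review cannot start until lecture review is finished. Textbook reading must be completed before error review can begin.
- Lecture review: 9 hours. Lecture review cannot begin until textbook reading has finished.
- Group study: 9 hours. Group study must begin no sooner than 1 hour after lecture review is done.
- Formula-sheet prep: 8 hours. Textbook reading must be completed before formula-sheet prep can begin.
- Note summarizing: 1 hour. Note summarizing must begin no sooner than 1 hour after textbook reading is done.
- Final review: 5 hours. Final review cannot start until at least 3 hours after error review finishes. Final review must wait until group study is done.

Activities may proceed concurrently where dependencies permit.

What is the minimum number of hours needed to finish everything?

Textbook reading has no prerequisites, so it starts at hour 0 and finishes at hour 8.
Formula-sheet prep waits on textbook reading (finishes hour 8), so it starts at hour 8 and finishes at 8 + 8 = hour 16.
Note summarizing waits on textbook reading (finishes hour 8, plus 1-hour gap → hour 9), so it starts at hour 9 and finishes at 9 + 1 = hour 10.
Lecture review waits on textbook reading (finishes hour 8), so it starts at hour 8 and finishes at 8 + 9 = hour 17.
After lecture review (finishes hour 17, plus 1-hour gap → hour 18), group study can start at hour 18 and finishes at hour 27.
After lecture review (finishes hour 17), the practice exam can start at hour 17 and finishes at hour 18.
Error review has to wait for the practice exam (finishes hour 18); lecture review (finishes hour 17); textbook reading (finishes hour 8). The latest of these is hour 18, so error review runs hour 18 to 18 + 3 = hour 21.
Final review needs all of error review (finishes hour 21, plus 3-hour gap → hour 24); group study (finishes hour 27). That puts its earliest start at hour 27; it finishes at 27 + 5 = hour 32.
All tasks are finished once the last one completes. Finish times: Textbook reading at 8, Lecture review at 17, The practice exam at 18, Error review at 21, Group study at 27, Note summarizing at 10, Formula-sheet prep at 16, Final review at 32. The latest is hour 32.

32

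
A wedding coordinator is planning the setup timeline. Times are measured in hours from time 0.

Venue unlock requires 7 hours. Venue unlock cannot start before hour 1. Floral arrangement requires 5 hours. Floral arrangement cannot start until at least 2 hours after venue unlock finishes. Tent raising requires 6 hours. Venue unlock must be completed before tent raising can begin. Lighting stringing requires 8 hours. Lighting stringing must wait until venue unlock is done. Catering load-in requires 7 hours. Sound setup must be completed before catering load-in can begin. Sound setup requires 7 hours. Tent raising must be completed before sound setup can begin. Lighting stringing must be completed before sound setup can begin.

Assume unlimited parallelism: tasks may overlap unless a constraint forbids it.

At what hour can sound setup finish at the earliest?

23

After its own release at hour 1, venue unlock can start at hour 1 and finishes at hour 8.
After venue unlock (finishes hour 8), lighting stringing can start at hour 8 and finishes at hour 16.
Tent raising cannot begin until venue unlock (finishes hour 8). It runs from hour 8 to 8 + 6 = hour 14.
Sound setup has to wait for tent raising (finishes hour 14); lighting stringing (finishes hour 16). The latest of these is hour 16, so sound setup runs hour 16 to 16 + 7 = hour 23.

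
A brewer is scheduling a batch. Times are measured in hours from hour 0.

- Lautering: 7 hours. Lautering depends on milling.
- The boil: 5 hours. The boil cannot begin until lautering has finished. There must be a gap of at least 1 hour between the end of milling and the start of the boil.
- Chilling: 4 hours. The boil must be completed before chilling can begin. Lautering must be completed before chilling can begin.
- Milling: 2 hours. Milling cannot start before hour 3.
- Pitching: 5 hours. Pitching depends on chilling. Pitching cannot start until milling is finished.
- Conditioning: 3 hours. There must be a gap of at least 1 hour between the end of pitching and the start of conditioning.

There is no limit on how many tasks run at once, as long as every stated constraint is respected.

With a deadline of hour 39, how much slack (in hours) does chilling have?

After its own release at hour 3, milling can start at hour 3 and finishes at hour 5.
Lautering cannot begin until milling (finishes hour 5). It runs from hour 5 to 5 + 7 = hour 12.
The boil needs all of lautering (finishes hour 12); milling (finishes hour 5, plus 1-hour gap → hour 6). That puts its earliest start at hour 12; it finishes at 12 + 5 = hour 17.
Chilling has to wait for the boil (finishes hour 17); lautering (finishes hour 12). The latest of these is hour 17, so chilling runs hour 17 to 17 + 4 = hour 21.

Working backward from the deadline:
Nothing follows conditioning; the deadline of hour 39 is its only limit. It must start by 39 − 3 = hour 36.
Since conditioning (must start by hour 36, minus 1-hour gap → hour 35) depends on it, pitching must finish by hour 35. Backing off its 5-hour duration gives a latest start of hour 30.
Chilling has to be done before pitching (must start by hour 30). That means finishing by hour 30, i.e. starting by 30 − 4 = hour 26.
So chilling can start as early as hour 17 and as late as hour 26, giving 26 − 17 = 9 hours of slack.

9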